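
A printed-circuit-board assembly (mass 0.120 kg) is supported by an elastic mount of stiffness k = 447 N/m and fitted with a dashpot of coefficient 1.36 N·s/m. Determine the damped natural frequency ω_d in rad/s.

ω_n = √(k/m) = √(447.0/0.120) = 61.03 rad/s.
Critical damping c_c = 2√(k·m) = 2√(447.0 × 0.120) = 14.65 N·s/m, so ζ = c/c_c = 1.36/14.65 = 0.09285.
ω_d = ω_n√(1 − ζ²) = 61.03 × √(1 − 0.00862) = 60.77 rad/s.

60.8 rad/s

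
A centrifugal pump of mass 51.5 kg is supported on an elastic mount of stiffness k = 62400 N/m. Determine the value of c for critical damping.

c_c = 2√(k·m) = 2√(62400 × 51.5) = 2 × 1793 = 3585 N·s/m.

3590 N·s/m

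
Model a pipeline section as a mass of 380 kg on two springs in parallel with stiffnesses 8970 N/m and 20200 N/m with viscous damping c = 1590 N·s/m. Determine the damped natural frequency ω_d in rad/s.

8.51 rad/s

Parallel springs add: k_eq = 8970 + 20200 = 29170 N/m.
ω_n = √(k_eq/m) = √(29170/380) = 8.761 rad/s.
Critical damping c_c = 2√(k_eq·m) = 2√(29170 × 380) = 6659 N·s/m, so ζ = c/c_c = 1590/6659 = 0.2388.
ω_d = ω_n√(1 − ζ²) = 8.761 × √(1 − 0.0570) = 8.508 rad/s.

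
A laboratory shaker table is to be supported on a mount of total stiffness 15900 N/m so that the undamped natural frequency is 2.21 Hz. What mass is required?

82.5 kg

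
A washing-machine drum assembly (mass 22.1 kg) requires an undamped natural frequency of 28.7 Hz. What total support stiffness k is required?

719000 N/m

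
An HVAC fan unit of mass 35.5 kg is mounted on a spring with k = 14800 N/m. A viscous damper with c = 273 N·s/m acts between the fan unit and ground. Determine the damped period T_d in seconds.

0.313 s

ω_n = √(k/m) = √(14800/35.5) = 20.42 rad/s.
Critical damping c_c = 2√(k·m) = 2√(14800 × 35.5) = 1450 N·s/m, so ζ = c/c_c = 273/1450 = 0.1883.
ω_d = ω_n√(1 − ζ²) = 20.42 × √(1 − 0.0355) = 20.05 rad/s.
T_d = 2π/ω_d = 0.3133 s.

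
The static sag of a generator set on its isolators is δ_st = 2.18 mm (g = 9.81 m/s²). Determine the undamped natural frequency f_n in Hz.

10.7 Hz

ω_n = √(g/δ_st) = √(9.81/0.00218) = √4500 = 67.08 rad/s.
f_n = ω_n/(2π) = 67.08/6.283 = 10.68 Hz.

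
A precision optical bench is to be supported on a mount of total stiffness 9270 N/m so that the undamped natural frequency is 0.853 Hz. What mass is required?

ω_n = 2πf_n = 2π × 0.853 = 5.360 rad/s.
m = k/ω_n² = 9270/5.360² = 9270/28.72 = 322.7 kg.

323 kg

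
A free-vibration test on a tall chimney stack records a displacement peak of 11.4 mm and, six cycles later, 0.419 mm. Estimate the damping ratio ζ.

Logarithmic decrement δ = (1/n)·ln(x₀/x_n) = (1/6)·ln(11.4/0.419) = (1/6)·ln(27.21) = 0.5506.
ζ = δ/√(4π² + δ²) = 0.5506/√(39.48 + 0.303) = 0.5506/6.307 = 0.08729.

0.0873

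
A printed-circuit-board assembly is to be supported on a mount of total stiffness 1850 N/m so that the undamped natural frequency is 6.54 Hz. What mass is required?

ω_n = 2πf_n = 2π × 6.54 = 41.09 rad/s.
m = k/ω_n² = 1850/41.09² = 1850/1689 = 1.096 kg.

1.10 kg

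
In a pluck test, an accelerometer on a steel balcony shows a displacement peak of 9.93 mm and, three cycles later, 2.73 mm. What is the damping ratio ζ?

Logarithmic decrement δ = (1/n)·ln(x₀/x_n) = (1/3)·ln(9.93/2.73) = (1/3)·ln(3.637) = 0.4304.
ζ = δ/√(4π² + δ²) = 0.4304/√(39.48 + 0.185) = 0.4304/6.298 = 0.06834.

0.0683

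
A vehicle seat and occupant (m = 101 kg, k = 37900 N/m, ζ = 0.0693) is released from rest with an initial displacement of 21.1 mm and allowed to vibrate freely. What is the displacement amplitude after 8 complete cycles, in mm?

0.642 mm

Logarithmic decrement δ = 2πζ/√(1 − ζ²) = 2π × 0.06930/√(1 − 0.00480) = 0.4365.
After n cycles, x_n/x₀ = e^(−nδ), so x_8 = 21.1 × e^(−8 × 0.4365) = 21.1 × 0.03045 = 0.6424 mm.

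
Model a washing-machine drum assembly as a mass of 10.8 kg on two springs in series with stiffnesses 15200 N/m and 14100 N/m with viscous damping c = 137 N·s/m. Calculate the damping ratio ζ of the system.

0.244

Series springs: 1/k_eq = 1/15200 + 1/14100 = 0.0001367, so k_eq = 7315 N/m.
ω_n = √(k_eq/m) = √(7315/10.8) = 26.02 rad/s.
Critical damping c_c = 2√(k_eq·m) = 2√(7315 × 10.8) = 562.1 N·s/m, so ζ = c/c_c = 137/562.1 = 0.2437.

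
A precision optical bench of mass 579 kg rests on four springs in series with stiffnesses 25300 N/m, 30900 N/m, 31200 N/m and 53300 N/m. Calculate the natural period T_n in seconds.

Series springs: 1/k_eq = 1/25300 + 1/30900 + 1/31200 + 1/53300 = 0.0001227, so k_eq = 8150 N/m.
ω_n = √(k_eq/m) = √(8150/579) = √14.08 = 3.752 rad/s.
T_n = 2π/ω_n = 6.283/3.752 = 1.675 s.

1.67 s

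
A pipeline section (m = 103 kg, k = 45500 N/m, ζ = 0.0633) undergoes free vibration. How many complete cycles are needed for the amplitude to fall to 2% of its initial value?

Logarithmic decrement δ = 2πζ/√(1 − ζ²) = 2π × 0.06330/√(1 − 0.00401) = 0.3985.
x_n/x₀ = e^(−nδ) ≤ 0.02; take ln: n ≥ ln(1/0.02)/δ = 3.912/0.3985 = 9.816.
So 10 complete cycles are required.

10 cycles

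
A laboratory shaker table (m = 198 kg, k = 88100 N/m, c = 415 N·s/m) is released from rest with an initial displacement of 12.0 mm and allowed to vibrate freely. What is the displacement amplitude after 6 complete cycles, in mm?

ζ = c/(2√(km)) = 415/(2√(88100 × 198)) = 415/8353 = 0.04968.
Logarithmic decrement δ = 2πζ/√(1 − ζ²) = 2π × 0.04968/√(1 − 0.00247) = 0.3125.
After n cycles, x_n/x₀ = e^(−nδ), so x_6 = 12.0 × e^(−6 × 0.3125) = 12.0 × 0.1533 = 1.840 mm.

1.84 mm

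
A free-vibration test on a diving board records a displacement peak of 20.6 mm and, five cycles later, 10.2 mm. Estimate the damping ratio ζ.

Logarithmic decrement δ = (1/n)·ln(x₀/x_n) = (1/5)·ln(20.6/10.2) = (1/5)·ln(2.020) = 0.1406.
ζ = δ/√(4π² + δ²) = 0.1406/√(39.48 + 0.0198) = 0.1406/6.285 = 0.02237.

0.0224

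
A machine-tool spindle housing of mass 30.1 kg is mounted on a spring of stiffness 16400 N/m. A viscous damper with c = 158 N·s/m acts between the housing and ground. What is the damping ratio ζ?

ω_n = √(k/m) = √(16400/30.1) = 23.34 rad/s.
Critical damping c_c = 2√(k·m) = 2√(16400 × 30.1) = 1405 N·s/m, so ζ = c/c_c = 158/1405 = 0.1124.

0.112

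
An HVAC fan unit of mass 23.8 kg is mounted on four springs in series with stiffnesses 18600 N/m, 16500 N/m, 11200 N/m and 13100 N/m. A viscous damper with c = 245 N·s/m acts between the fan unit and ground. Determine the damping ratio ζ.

0.420

Series springs: 1/k_eq = 1/18600 + 1/16500 + 1/11200 + 1/13100 = 0.0002800, so k_eq = 3572 N/m.
ω_n = √(k_eq/m) = √(3572/23.8) = 12.25 rad/s.
Critical damping c_c = 2√(k_eq·m) = 2√(3572 × 23.8) = 583.1 N·s/m, so ζ = c/c_c = 245/583.1 = 0.4202.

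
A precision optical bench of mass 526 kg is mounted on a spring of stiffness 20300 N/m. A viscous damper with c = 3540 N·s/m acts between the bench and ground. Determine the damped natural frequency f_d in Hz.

ω_n = √(k/m) = √(20300/526) = 6.212 rad/s.
Critical damping c_c = 2√(k·m) = 2√(20300 × 526) = 6535 N·s/m, so ζ = c/c_c = 3540/6535 = 0.5417.
ω_d = ω_n√(1 − ζ²) = 6.212 × √(1 − 0.293) = 5.222 rad/s.
f_d = ω_d/(2π) = 0.8311 Hz.

0.831 Hz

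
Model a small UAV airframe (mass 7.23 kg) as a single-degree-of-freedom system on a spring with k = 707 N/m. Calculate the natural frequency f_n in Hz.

1.57 Hz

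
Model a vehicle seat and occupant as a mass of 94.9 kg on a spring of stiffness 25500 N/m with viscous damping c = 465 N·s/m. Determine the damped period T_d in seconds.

0.388 s

ω_n = √(k/m) = √(25500/94.9) = 16.39 rad/s.
Critical damping c_c = 2√(k·m) = 2√(25500 × 94.9) = 3111 N·s/m, so ζ = c/c_c = 465/3111 = 0.1495.
ω_d = ω_n√(1 − ζ²) = 16.39 × √(1 − 0.0223) = 16.21 rad/s.
T_d = 2π/ω_d = 0.3877 s.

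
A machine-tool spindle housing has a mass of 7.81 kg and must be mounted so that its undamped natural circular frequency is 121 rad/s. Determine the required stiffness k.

114000 N/m

k = m·ω_n² = 7.81 × 121.0² = 7.81 × 14640 = 114300 N/m.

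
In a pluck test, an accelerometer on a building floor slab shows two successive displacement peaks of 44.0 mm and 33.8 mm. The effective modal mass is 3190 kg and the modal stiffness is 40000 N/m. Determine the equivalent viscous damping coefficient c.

947 N·s/m

Logarithmic decrement δ = (1/n)·ln(x₀/x_n) = (1/1)·ln(44.0/33.8) = (1/1)·ln(1.302) = 0.2637.
ζ = δ/√(4π² + δ²) = 0.2637/√(39.48 + 0.0696) = 0.2637/6.289 = 0.04194.
c = ζ · 2√(km) = 0.04194 × 2√(40000 × 3190) = 0.04194 × 22590 = 947.4 N·s/m.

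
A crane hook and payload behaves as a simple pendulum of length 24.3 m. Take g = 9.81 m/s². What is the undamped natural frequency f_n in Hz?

0.101 Hz

For a simple pendulum ω_n = √(g/L) = √(9.81/24.3) = √0.4037 = 0.6354 rad/s.
f_n = ω_n/(2π) = 0.6354/6.283 = 0.1011 Hz.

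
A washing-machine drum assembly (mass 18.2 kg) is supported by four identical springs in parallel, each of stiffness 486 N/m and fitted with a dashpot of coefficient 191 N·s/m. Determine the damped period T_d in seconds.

0.706 s

Parallel springs add: k_eq = 4 × 486 = 1944 N/m.
ω_n = √(k_eq/m) = √(1944/18.2) = 10.34 rad/s.
Critical damping c_c = 2√(k_eq·m) = 2√(1944 × 18.2) = 376.2 N·s/m, so ζ = c/c_c = 191/376.2 = 0.5077.
ω_d = ω_n√(1 − ζ²) = 10.34 × √(1 − 0.258) = 8.904 rad/s.
T_d = 2π/ω_d = 0.7057 s.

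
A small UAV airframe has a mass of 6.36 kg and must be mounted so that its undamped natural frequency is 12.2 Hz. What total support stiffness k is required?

ω_n = 2πf_n = 2π × 12.2 = 76.65 rad/s.
k = m·ω_n² = 6.36 × 76.65² = 6.36 × 5876 = 37370 N/m.

37400 N/m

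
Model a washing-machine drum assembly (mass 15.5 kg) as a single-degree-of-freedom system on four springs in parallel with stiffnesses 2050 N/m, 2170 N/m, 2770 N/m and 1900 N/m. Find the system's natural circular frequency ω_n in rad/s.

23.9 rad/s

Parallel springs add: k_eq = 2050 + 2170 + 2770 + 1900 = 8890 N/m.
ω_n = √(k_eq/m) = √(8890/15.5) = √573.5 = 23.95 rad/s.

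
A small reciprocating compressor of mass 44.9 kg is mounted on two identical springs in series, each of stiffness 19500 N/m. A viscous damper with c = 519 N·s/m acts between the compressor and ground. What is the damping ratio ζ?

0.392

Series springs: 1/k_eq = 2/19500, so k_eq = 19500/2 = 9750 N/m.
ω_n = √(k_eq/m) = √(9750/44.9) = 14.74 rad/s.
Critical damping c_c = 2√(k_eq·m) = 2√(9750 × 44.9) = 1323 N·s/m, so ζ = c/c_c = 519/1323 = 0.3922.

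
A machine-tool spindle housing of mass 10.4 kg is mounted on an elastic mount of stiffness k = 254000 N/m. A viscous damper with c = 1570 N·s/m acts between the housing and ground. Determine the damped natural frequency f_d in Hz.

ω_n = √(k/m) = √(254000/10.4) = 156.3 rad/s.
Critical damping c_c = 2√(k·m) = 2√(254000 × 10.4) = 3251 N·s/m, so ζ = c/c_c = 1570/3251 = 0.4830.
ω_d = ω_n√(1 − ζ²) = 156.3 × √(1 − 0.233) = 136.8 rad/s.
f_d = ω_d/(2π) = 21.78 Hz.

21.8 Hz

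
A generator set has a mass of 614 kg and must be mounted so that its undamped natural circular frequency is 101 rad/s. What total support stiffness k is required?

k = m·ω_n² = 614 × 101.0² = 614 × 10200 = 6263000 N/m.

6260000 N/m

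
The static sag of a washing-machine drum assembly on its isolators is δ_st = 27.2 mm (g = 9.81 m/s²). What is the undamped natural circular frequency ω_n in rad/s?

19.0 rad/s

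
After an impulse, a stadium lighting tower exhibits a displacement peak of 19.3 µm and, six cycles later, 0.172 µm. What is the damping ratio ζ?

0.124

Logarithmic decrement δ = (1/n)·ln(x₀/x_n) = (1/6)·ln(19.3/0.172) = (1/6)·ln(112.2) = 0.7867.
ζ = δ/√(4π² + δ²) = 0.7867/√(39.48 + 0.619) = 0.7867/6.332 = 0.1242.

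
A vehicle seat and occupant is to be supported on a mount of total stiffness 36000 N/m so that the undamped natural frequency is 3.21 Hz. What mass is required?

88.5 kg

ω_n = 2πf_n = 2π × 3.21 = 20.17 rad/s.
m = k/ω_n² = 36000/20.17² = 36000/406.8 = 88.50 kg.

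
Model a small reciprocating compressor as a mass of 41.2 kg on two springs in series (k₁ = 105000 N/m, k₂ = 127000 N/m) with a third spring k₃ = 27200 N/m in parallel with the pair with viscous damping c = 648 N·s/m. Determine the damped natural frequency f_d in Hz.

7.11 Hz

Series pair: k_s = k₁k₂/(k₁+k₂) = (105000)(127000)/(105000 + 127000) = 57480 N/m. In parallel with k₃: k_eq = 57480 + 27200 = 84680 N/m.
ω_n = √(k_eq/m) = √(84680/41.2) = 45.34 rad/s.
Critical damping c_c = 2√(k_eq·m) = 2√(84680 × 41.2) = 3736 N·s/m, so ζ = c/c_c = 648/3736 = 0.1735.
ω_d = ω_n√(1 − ζ²) = 45.34 × √(1 − 0.0301) = 44.65 rad/s.
f_d = ω_d/(2π) = 7.106 Hz.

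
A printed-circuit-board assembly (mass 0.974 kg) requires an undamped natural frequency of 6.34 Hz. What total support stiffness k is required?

ω_n = 2πf_n = 2π × 6.34 = 39.84 rad/s.
k = m·ω_n² = 0.974 × 39.84² = 0.974 × 1587 = 1546 N/m.

1550 N/m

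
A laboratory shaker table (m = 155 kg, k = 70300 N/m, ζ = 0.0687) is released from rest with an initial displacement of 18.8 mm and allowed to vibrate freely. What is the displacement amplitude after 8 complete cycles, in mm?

0.590 mm

Logarithmic decrement δ = 2πζ/√(1 − ζ²) = 2π × 0.06870/√(1 − 0.00472) = 0.4327.
After n cycles, x_n/x₀ = e^(−nδ), so x_8 = 18.8 × e^(−8 × 0.4327) = 18.8 × 0.03139 = 0.5900 mm.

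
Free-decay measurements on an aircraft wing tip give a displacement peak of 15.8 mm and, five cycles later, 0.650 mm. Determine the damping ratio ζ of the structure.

Logarithmic decrement δ = (1/n)·ln(x₀/x_n) = (1/5)·ln(15.8/0.650) = (1/5)·ln(24.31) = 0.6382.
ζ = δ/√(4π² + δ²) = 0.6382/√(39.48 + 0.407) = 0.6382/6.316 = 0.1010.

0.101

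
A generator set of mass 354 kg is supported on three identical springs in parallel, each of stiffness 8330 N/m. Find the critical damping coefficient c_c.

5950 N·s/m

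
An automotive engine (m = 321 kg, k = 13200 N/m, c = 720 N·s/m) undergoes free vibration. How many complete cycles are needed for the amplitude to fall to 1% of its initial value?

ζ = c/(2√(km)) = 720/(2√(13200 × 321)) = 720/4117 = 0.1749.
Logarithmic decrement δ = 2πζ/√(1 − ζ²) = 2π × 0.1749/√(1 − 0.0306) = 1.116.
x_n/x₀ = e^(−nδ) ≤ 0.01; take ln: n ≥ ln(1/0.01)/δ = 4.605/1.116 = 4.126.
So 5 complete cycles are required.

5 cycles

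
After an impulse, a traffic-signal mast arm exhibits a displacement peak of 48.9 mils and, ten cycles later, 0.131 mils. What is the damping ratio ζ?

0.0938

Logarithmic decrement δ = (1/n)·ln(x₀/x_n) = (1/10)·ln(48.9/0.131) = (1/10)·ln(373.3) = 0.5922.
ζ = δ/√(4π² + δ²) = 0.5922/√(39.48 + 0.351) = 0.5922/6.311 = 0.09384.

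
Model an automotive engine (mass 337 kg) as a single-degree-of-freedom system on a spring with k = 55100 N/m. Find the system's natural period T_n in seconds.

0.491 s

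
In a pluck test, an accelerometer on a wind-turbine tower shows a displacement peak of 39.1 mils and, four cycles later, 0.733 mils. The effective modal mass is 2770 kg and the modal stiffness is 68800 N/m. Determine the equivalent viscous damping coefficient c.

4320 N·s/m

Logarithmic decrement δ = (1/n)·ln(x₀/x_n) = (1/4)·ln(39.1/0.733) = (1/4)·ln(53.34) = 0.9942.
ζ = δ/√(4π² + δ²) = 0.9942/√(39.48 + 0.988) = 0.9942/6.361 = 0.1563.
c = ζ · 2√(km) = 0.1563 × 2√(68800 × 2770) = 0.1563 × 27610 = 4315 N·s/m.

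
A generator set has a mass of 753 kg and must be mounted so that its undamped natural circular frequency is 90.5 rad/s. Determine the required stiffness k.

6170000 N/m

k = m·ω_n² = 753 × 90.50² = 753 × 8190 = 6167000 N/m.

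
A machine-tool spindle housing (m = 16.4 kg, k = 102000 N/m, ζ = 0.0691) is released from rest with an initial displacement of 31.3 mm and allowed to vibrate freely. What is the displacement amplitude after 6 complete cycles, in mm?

Logarithmic decrement δ = 2πζ/√(1 − ζ²) = 2π × 0.06910/√(1 − 0.00477) = 0.4352.
After n cycles, x_n/x₀ = e^(−nδ), so x_6 = 31.3 × e^(−6 × 0.4352) = 31.3 × 0.07344 = 2.299 mm.

2.30 mm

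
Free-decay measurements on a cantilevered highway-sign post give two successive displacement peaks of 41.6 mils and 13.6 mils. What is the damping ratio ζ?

Logarithmic decrement δ = (1/n)·ln(x₀/x_n) = (1/1)·ln(41.6/13.6) = (1/1)·ln(3.059) = 1.118.
ζ = δ/√(4π² + δ²) = 1.118/√(39.48 + 1.25) = 1.118/6.382 = 0.1752.

0.175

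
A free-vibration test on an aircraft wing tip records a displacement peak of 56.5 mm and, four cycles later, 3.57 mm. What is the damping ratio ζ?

0.109

Logarithmic decrement δ = (1/n)·ln(x₀/x_n) = (1/4)·ln(56.5/3.57) = (1/4)·ln(15.83) = 0.6904.
ζ = δ/√(4π² + δ²) = 0.6904/√(39.48 + 0.477) = 0.6904/6.321 = 0.1092.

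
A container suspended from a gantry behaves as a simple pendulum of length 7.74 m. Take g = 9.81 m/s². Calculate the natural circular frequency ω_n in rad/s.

For a simple pendulum ω_n = √(g/L) = √(9.81/7.74) = √1.267 = 1.126 rad/s.

1.13 rad/s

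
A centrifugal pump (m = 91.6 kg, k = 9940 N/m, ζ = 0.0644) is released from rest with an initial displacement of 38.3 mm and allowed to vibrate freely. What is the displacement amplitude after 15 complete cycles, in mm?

0.0874 mm

Logarithmic decrement δ = 2πζ/√(1 − ζ²) = 2π × 0.06440/√(1 − 0.00415) = 0.4055.
After n cycles, x_n/x₀ = e^(−nδ), so x_15 = 38.3 × e^(−15 × 0.4055) = 38.3 × 0.002283 = 0.08745 mm.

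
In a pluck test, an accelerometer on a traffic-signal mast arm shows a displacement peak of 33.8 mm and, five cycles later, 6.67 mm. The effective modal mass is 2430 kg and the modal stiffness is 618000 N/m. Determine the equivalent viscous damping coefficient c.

Logarithmic decrement δ = (1/n)·ln(x₀/x_n) = (1/5)·ln(33.8/6.67) = (1/5)·ln(5.067) = 0.3246.
ζ = δ/√(4π² + δ²) = 0.3246/√(39.48 + 0.105) = 0.3246/6.292 = 0.05159.
c = ζ · 2√(km) = 0.05159 × 2√(618000 × 2430) = 0.05159 × 77500 = 3998 N·s/m.

4000 N·s/m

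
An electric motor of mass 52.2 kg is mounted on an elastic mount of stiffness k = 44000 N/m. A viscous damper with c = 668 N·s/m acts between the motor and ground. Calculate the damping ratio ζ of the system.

ω_n = √(k/m) = √(44000/52.2) = 29.03 rad/s.
Critical damping c_c = 2√(k·m) = 2√(44000 × 52.2) = 3031 N·s/m, so ζ = c/c_c = 668/3031 = 0.2204.

0.220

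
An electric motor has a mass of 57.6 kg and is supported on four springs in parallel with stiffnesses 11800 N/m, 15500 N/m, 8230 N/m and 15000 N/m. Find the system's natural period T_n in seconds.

0.212 s

Parallel springs add: k_eq = 11800 + 15500 + 8230 + 15000 = 50530 N/m.
ω_n = √(k_eq/m) = √(50530/57.6) = √877.3 = 29.62 rad/s.
T_n = 2π/ω_n = 6.283/29.62 = 0.2121 s.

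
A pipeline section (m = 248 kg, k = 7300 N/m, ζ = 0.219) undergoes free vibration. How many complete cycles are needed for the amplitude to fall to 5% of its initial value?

Logarithmic decrement δ = 2πζ/√(1 − ζ²) = 2π × 0.2190/√(1 − 0.0480) = 1.410.
x_n/x₀ = e^(−nδ) ≤ 0.05; take ln: n ≥ ln(1/0.05)/δ = 2.996/1.410 = 2.124.
So 3 complete cycles are required.

3 cycles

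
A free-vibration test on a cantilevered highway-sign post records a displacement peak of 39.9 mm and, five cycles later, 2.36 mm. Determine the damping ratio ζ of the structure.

0.0896

Logarithmic decrement δ = (1/n)·ln(x₀/x_n) = (1/5)·ln(39.9/2.36) = (1/5)·ln(16.91) = 0.5655.
ζ = δ/√(4π² + δ²) = 0.5655/√(39.48 + 0.320) = 0.5655/6.309 = 0.08965.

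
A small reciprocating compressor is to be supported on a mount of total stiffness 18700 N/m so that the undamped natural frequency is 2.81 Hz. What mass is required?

ω_n = 2πf_n = 2π × 2.81 = 17.66 rad/s.
m = k/ω_n² = 18700/17.66² = 18700/311.7 = 59.99 kg.

60.0 kg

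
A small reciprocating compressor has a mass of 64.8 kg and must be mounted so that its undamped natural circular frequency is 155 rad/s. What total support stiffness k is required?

1560000 N/m

k = m·ω_n² = 64.8 × 155.0² = 64.8 × 24020 = 1557000 N/m.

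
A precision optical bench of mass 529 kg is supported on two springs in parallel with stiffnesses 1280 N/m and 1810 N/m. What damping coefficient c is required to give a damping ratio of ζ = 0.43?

Parallel springs add: k_eq = 1280 + 1810 = 3090 N/m.
c_c = 2√(k_eq·m) = 2√(3090 × 529) = 2557 N·s/m.
c = ζ·c_c = 0.43 × 2557 = 1100 N·s/m.

1100 N·s/m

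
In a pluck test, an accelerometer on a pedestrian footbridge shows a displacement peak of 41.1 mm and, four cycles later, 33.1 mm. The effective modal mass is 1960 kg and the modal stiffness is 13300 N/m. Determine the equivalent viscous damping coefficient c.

87.9 N·s/m

Logarithmic decrement δ = (1/n)·ln(x₀/x_n) = (1/4)·ln(41.1/33.1) = (1/4)·ln(1.242) = 0.05412.
ζ = δ/√(4π² + δ²) = 0.05412/√(39.48 + 0.00293) = 0.05412/6.283 = 0.008613.
c = ζ · 2√(km) = 0.008613 × 2√(13300 × 1960) = 0.008613 × 10210 = 87.95 N·s/m.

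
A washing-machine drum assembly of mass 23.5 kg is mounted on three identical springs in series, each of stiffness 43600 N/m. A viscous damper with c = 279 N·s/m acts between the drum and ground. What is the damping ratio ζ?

Series springs: 1/k_eq = 3/43600, so k_eq = 43600/3 = 14530 N/m.
ω_n = √(k_eq/m) = √(14530/23.5) = 24.87 rad/s.
Critical damping c_c = 2√(k_eq·m) = 2√(14530 × 23.5) = 1169 N·s/m, so ζ = c/c_c = 279/1169 = 0.2387.

0.239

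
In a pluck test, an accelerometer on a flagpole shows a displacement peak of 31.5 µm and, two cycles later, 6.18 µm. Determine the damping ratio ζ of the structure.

0.129

Logarithmic decrement δ = (1/n)·ln(x₀/x_n) = (1/2)·ln(31.5/6.18) = (1/2)·ln(5.097) = 0.8143.
ζ = δ/√(4π² + δ²) = 0.8143/√(39.48 + 0.663) = 0.8143/6.336 = 0.1285.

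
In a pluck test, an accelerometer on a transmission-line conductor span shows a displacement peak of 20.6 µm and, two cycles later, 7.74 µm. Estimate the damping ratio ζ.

0.0777

Logarithmic decrement δ = (1/n)·ln(x₀/x_n) = (1/2)·ln(20.6/7.74) = (1/2)·ln(2.661) = 0.4894.
ζ = δ/√(4π² + δ²) = 0.4894/√(39.48 + 0.240) = 0.4894/6.302 = 0.07766.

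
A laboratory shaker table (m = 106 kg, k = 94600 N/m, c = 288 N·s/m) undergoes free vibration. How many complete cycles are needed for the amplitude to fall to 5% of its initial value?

11 cycles

ζ = c/(2√(km)) = 288/(2√(94600 × 106)) = 288/6333 = 0.04547.
Logarithmic decrement δ = 2πζ/√(1 − ζ²) = 2π × 0.04547/√(1 − 0.00207) = 0.2860.
x_n/x₀ = e^(−nδ) ≤ 0.05; take ln: n ≥ ln(1/0.05)/δ = 2.996/0.2860 = 10.47.
So 11 complete cycles are required.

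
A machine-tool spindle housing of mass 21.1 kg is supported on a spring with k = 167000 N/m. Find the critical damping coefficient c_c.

3750 N·s/m

c_c = 2√(k·m) = 2√(167000 × 21.1) = 2 × 1877 = 3754 N·s/m.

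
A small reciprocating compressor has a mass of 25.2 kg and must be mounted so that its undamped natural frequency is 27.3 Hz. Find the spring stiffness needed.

ω_n = 2πf_n = 2π × 27.3 = 171.5 rad/s.
k = m·ω_n² = 25.2 × 171.5² = 25.2 × 29420 = 741500 N/m.

741000 N/m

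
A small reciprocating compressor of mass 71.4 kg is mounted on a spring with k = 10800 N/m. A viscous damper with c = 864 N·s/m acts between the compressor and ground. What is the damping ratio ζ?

ω_n = √(k/m) = √(10800/71.4) = 12.30 rad/s.
Critical damping c_c = 2√(k·m) = 2√(10800 × 71.4) = 1756 N·s/m, so ζ = c/c_c = 864/1756 = 0.4920.

0.492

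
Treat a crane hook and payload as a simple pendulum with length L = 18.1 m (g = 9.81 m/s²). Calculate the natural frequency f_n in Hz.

For a simple pendulum ω_n = √(g/L) = √(9.81/18.1) = √0.5420 = 0.7362 rad/s.
f_n = ω_n/(2π) = 0.7362/6.283 = 0.1172 Hz.

0.117 Hz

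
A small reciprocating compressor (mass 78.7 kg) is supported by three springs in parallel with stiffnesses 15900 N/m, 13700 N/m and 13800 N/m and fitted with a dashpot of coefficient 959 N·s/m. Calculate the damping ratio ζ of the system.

Parallel springs add: k_eq = 15900 + 13700 + 13800 = 43400 N/m.
ω_n = √(k_eq/m) = √(43400/78.7) = 23.48 rad/s.
Critical damping c_c = 2√(k_eq·m) = 2√(43400 × 78.7) = 3696 N·s/m, so ζ = c/c_c = 959/3696 = 0.2595.

0.259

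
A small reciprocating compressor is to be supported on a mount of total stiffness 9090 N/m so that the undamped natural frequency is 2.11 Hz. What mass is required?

ω_n = 2πf_n = 2π × 2.11 = 13.26 rad/s.
m = k/ω_n² = 9090/13.26² = 9090/175.8 = 51.72 kg.

51.7 kg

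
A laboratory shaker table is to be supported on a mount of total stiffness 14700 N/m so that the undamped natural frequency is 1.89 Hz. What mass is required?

104 kg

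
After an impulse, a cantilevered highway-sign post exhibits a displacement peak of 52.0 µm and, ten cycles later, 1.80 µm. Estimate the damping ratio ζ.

Logarithmic decrement δ = (1/n)·ln(x₀/x_n) = (1/10)·ln(52.0/1.80) = (1/10)·ln(28.89) = 0.3363.
ζ = δ/√(4π² + δ²) = 0.3363/√(39.48 + 0.113) = 0.3363/6.292 = 0.05345.

0.0535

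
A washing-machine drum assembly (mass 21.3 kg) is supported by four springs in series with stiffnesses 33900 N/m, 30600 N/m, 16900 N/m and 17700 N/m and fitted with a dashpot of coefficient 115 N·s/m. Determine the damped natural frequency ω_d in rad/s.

Series springs: 1/k_eq = 1/33900 + 1/30600 + 1/16900 + 1/17700 = 0.0001778, so k_eq = 5623 N/m.
ω_n = √(k_eq/m) = √(5623/21.3) = 16.25 rad/s.
Critical damping c_c = 2√(k_eq·m) = 2√(5623 × 21.3) = 692.1 N·s/m, so ζ = c/c_c = 115/692.1 = 0.1662.
ω_d = ω_n√(1 − ζ²) = 16.25 × √(1 − 0.0276) = 16.02 rad/s.

16.0 rad/s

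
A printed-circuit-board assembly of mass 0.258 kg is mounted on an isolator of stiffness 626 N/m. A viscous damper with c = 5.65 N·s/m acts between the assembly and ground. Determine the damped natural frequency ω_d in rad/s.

48.0 rad/s

ω_n = √(k/m) = √(626.0/0.258) = 49.26 rad/s.
Critical damping c_c = 2√(k·m) = 2√(626.0 × 0.258) = 25.42 N·s/m, so ζ = c/c_c = 5.65/25.42 = 0.2223.
ω_d = ω_n√(1 − ζ²) = 49.26 × √(1 − 0.0494) = 48.03 rad/s.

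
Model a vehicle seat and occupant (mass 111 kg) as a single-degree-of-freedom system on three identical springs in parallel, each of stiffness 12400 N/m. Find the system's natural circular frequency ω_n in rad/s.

Parallel springs add: k_eq = 3 × 12400 = 37200 N/m.
ω_n = √(k_eq/m) = √(37200/111) = √335.1 = 18.31 rad/s.

18.3 rad/s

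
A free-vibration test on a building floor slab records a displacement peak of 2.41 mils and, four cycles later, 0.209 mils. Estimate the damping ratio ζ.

0.0968

Logarithmic decrement δ = (1/n)·ln(x₀/x_n) = (1/4)·ln(2.41/0.209) = (1/4)·ln(11.53) = 0.6113.
ζ = δ/√(4π² + δ²) = 0.6113/√(39.48 + 0.374) = 0.6113/6.313 = 0.09683.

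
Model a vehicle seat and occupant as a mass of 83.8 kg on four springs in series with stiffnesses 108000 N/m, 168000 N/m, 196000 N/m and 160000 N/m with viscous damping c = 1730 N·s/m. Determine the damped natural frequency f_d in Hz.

Series springs: 1/k_eq = 1/108000 + 1/168000 + 1/196000 + 1/160000 = 2.656×10^-5, so k_eq = 37650 N/m.
ω_n = √(k_eq/m) = √(37650/83.8) = 21.20 rad/s.
Critical damping c_c = 2√(k_eq·m) = 2√(37650 × 83.8) = 3552 N·s/m, so ζ = c/c_c = 1730/3552 = 0.4870.
ω_d = ω_n√(1 − ζ²) = 21.20 × √(1 − 0.237) = 18.51 rad/s.
f_d = ω_d/(2π) = 2.946 Hz.

2.95 Hz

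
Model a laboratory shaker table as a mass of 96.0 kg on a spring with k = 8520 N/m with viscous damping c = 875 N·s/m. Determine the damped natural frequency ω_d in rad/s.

ω_n = √(k/m) = √(8520/96.0) = 9.421 rad/s.
Critical damping c_c = 2√(k·m) = 2√(8520 × 96.0) = 1809 N·s/m, so ζ = c/c_c = 875/1809 = 0.4838.
ω_d = ω_n√(1 − ζ²) = 9.421 × √(1 − 0.234) = 8.245 rad/s.

8.25 rad/s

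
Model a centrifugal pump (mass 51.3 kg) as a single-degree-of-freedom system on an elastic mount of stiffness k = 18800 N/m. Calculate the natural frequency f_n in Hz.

3.05 Hz

ω_n = √(k/m) = √(18800/51.3) = √366.5 = 19.14 rad/s.
f_n = ω_n/(2π) = 19.14/6.283 = 3.047 Hz.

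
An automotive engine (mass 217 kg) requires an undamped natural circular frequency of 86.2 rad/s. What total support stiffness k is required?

1610000 N/m

k = m·ω_n² = 217 × 86.20² = 217 × 7430 = 1612000 N/m.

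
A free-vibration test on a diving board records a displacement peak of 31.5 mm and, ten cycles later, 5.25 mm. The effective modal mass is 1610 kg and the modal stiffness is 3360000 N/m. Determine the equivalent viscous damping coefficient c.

Logarithmic decrement δ = (1/n)·ln(x₀/x_n) = (1/10)·ln(31.5/5.25) = (1/10)·ln(6.000) = 0.1792.
ζ = δ/√(4π² + δ²) = 0.1792/√(39.48 + 0.0321) = 0.1792/6.286 = 0.02851.
c = ζ · 2√(km) = 0.02851 × 2√(3360000 × 1610) = 0.02851 × 147100 = 4193 N·s/m.

4190 N·s/m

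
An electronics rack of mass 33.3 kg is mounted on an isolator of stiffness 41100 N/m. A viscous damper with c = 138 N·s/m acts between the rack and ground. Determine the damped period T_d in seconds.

ω_n = √(k/m) = √(41100/33.3) = 35.13 rad/s.
Critical damping c_c = 2√(k·m) = 2√(41100 × 33.3) = 2340 N·s/m, so ζ = c/c_c = 138/2340 = 0.05898.
ω_d = ω_n√(1 − ζ²) = 35.13 × √(1 − 0.00348) = 35.07 rad/s.
T_d = 2π/ω_d = 0.1792 s.

0.179 s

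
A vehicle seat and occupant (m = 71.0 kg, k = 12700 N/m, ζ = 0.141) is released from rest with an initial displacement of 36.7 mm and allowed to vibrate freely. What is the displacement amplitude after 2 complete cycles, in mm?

6.13 mm

Logarithmic decrement δ = 2πζ/√(1 − ζ²) = 2π × 0.1410/√(1 − 0.0199) = 0.8949.
After n cycles, x_n/x₀ = e^(−nδ), so x_2 = 36.7 × e^(−2 × 0.8949) = 36.7 × 0.1670 = 6.129 mm.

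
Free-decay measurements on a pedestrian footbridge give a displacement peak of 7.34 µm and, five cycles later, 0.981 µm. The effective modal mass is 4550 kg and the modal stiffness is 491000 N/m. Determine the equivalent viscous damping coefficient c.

Logarithmic decrement δ = (1/n)·ln(x₀/x_n) = (1/5)·ln(7.34/0.981) = (1/5)·ln(7.482) = 0.4025.
ζ = δ/√(4π² + δ²) = 0.4025/√(39.48 + 0.162) = 0.4025/6.296 = 0.06393.
c = ζ · 2√(km) = 0.06393 × 2√(491000 × 4550) = 0.06393 × 94530 = 6043 N·s/m.

6040 N·s/m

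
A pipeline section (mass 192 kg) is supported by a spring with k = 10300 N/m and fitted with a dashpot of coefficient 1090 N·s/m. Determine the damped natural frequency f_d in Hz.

1.07 Hz

ω_n = √(k/m) = √(10300/192) = 7.324 rad/s.
Critical damping c_c = 2√(k·m) = 2√(10300 × 192) = 2813 N·s/m, so ζ = c/c_c = 1090/2813 = 0.3875.
ω_d = ω_n√(1 − ζ²) = 7.324 × √(1 − 0.150) = 6.752 rad/s.
f_d = ω_d/(2π) = 1.075 Hz.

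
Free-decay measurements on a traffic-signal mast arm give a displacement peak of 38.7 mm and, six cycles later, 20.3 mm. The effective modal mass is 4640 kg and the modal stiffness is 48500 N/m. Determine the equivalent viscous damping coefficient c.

Logarithmic decrement δ = (1/n)·ln(x₀/x_n) = (1/6)·ln(38.7/20.3) = (1/6)·ln(1.906) = 0.1075.
ζ = δ/√(4π² + δ²) = 0.1075/√(39.48 + 0.0116) = 0.1075/6.284 = 0.01711.
c = ζ · 2√(km) = 0.01711 × 2√(48500 × 4640) = 0.01711 × 30000 = 513.4 N·s/m.

513 N·s/m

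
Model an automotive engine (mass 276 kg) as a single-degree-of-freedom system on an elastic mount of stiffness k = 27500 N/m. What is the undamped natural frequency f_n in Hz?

1.59 Hz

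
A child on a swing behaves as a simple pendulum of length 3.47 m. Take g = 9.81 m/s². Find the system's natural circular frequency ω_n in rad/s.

1.68 rad/s

For a simple pendulum ω_n = √(g/L) = √(9.81/3.47) = √2.827 = 1.681 rad/s.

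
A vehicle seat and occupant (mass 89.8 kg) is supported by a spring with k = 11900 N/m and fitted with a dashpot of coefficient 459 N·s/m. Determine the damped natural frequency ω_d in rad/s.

11.2 rad/s

ω_n = √(k/m) = √(11900/89.8) = 11.51 rad/s.
Critical damping c_c = 2√(k·m) = 2√(11900 × 89.8) = 2067 N·s/m, so ζ = c/c_c = 459/2067 = 0.2220.
ω_d = ω_n√(1 − ζ²) = 11.51 × √(1 − 0.0493) = 11.22 rad/s.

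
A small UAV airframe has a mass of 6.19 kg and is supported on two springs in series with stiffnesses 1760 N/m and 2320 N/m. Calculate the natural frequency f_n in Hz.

2.02 Hz

Series springs: 1/k_eq = 1/1760 + 1/2320 = 0.0009992, so k_eq = 1001 N/m.
ω_n = √(k_eq/m) = √(1001/6.19) = √161.7 = 12.72 rad/s.
f_n = ω_n/(2π) = 12.72/6.283 = 2.024 Hz.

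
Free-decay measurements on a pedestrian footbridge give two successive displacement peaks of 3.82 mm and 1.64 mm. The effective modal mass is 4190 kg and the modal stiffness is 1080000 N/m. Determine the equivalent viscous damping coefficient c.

Logarithmic decrement δ = (1/n)·ln(x₀/x_n) = (1/1)·ln(3.82/1.64) = (1/1)·ln(2.329) = 0.8456.
ζ = δ/√(4π² + δ²) = 0.8456/√(39.48 + 0.715) = 0.8456/6.340 = 0.1334.
c = ζ · 2√(km) = 0.1334 × 2√(1080000 × 4190) = 0.1334 × 134500 = 17940 N·s/m.

17900 N·s/m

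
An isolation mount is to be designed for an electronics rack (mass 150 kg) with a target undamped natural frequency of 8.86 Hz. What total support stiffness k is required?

465000 N/m

ω_n = 2πf_n = 2π × 8.86 = 55.67 rad/s.
k = m·ω_n² = 150 × 55.67² = 150 × 3099 = 464900 N/m.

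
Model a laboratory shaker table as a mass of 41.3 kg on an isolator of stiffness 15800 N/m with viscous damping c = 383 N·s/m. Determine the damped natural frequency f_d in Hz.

3.02 Hz

ω_n = √(k/m) = √(15800/41.3) = 19.56 rad/s.
Critical damping c_c = 2√(k·m) = 2√(15800 × 41.3) = 1616 N·s/m, so ζ = c/c_c = 383/1616 = 0.2371.
ω_d = ω_n√(1 − ζ²) = 19.56 × √(1 − 0.0562) = 19.00 rad/s.
f_d = ω_d/(2π) = 3.024 Hz.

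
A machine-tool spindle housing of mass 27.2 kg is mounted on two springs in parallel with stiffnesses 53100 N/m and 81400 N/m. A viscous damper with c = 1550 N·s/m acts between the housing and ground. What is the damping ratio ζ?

Parallel springs add: k_eq = 53100 + 81400 = 134500 N/m.
ω_n = √(k_eq/m) = √(134500/27.2) = 70.32 rad/s.
Critical damping c_c = 2√(k_eq·m) = 2√(134500 × 27.2) = 3825 N·s/m, so ζ = c/c_c = 1550/3825 = 0.4052.

0.405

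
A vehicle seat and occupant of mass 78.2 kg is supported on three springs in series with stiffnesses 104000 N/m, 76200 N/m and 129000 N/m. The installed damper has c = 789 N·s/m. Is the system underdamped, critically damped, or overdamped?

underdamped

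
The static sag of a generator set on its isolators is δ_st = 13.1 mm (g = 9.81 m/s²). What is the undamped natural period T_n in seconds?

0.230 s

ω_n = √(g/δ_st) = √(9.81/0.0131) = √748.9 = 27.37 rad/s.
T_n = 2π/ω_n = 6.283/27.37 = 0.2296 s.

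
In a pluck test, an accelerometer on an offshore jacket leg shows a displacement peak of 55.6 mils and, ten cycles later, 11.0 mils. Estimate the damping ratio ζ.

0.0258

Logarithmic decrement δ = (1/n)·ln(x₀/x_n) = (1/10)·ln(55.6/11.0) = (1/10)·ln(5.055) = 0.1620.
ζ = δ/√(4π² + δ²) = 0.1620/√(39.48 + 0.0263) = 0.1620/6.285 = 0.02578.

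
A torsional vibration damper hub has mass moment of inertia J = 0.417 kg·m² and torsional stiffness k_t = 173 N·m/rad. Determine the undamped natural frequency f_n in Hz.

3.24 Hz

ω_n = √(k_t/J) = √(173/0.417) = √414.9 = 20.37 rad/s.
f_n = ω_n/(2π) = 20.37/6.283 = 3.242 Hz.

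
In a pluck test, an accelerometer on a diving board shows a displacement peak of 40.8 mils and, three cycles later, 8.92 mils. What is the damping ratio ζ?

0.0804

Logarithmic decrement δ = (1/n)·ln(x₀/x_n) = (1/3)·ln(40.8/8.92) = (1/3)·ln(4.574) = 0.5068.
ζ = δ/√(4π² + δ²) = 0.5068/√(39.48 + 0.257) = 0.5068/6.304 = 0.08040.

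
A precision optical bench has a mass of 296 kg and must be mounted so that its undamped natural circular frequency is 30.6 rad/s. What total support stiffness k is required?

277000 N/m

k = m·ω_n² = 296 × 30.60² = 296 × 936.4 = 277200 N/m.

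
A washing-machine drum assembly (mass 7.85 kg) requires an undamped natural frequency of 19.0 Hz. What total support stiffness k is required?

112000 N/m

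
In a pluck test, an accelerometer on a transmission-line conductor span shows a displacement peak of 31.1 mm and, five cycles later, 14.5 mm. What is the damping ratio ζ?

0.0243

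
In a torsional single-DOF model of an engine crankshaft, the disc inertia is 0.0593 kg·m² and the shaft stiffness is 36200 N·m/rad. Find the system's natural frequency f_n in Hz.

ω_n = √(k_t/J) = √(36200/0.0593) = √610500 = 781.3 rad/s.
f_n = ω_n/(2π) = 781.3/6.283 = 124.4 Hz.

124 Hz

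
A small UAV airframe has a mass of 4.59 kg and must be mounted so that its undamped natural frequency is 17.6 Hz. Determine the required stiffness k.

56100 N/m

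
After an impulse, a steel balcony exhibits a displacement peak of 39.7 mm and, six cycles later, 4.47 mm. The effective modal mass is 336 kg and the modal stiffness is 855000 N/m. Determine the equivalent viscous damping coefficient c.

Logarithmic decrement δ = (1/n)·ln(x₀/x_n) = (1/6)·ln(39.7/4.47) = (1/6)·ln(8.881) = 0.3640.
ζ = δ/√(4π² + δ²) = 0.3640/√(39.48 + 0.132) = 0.3640/6.294 = 0.05783.
c = ζ · 2√(km) = 0.05783 × 2√(855000 × 336) = 0.05783 × 33900 = 1961 N·s/m.

1960 N·s/m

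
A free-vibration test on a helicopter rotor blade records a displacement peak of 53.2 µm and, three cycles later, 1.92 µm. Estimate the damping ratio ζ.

Logarithmic decrement δ = (1/n)·ln(x₀/x_n) = (1/3)·ln(53.2/1.92) = (1/3)·ln(27.71) = 1.107.
ζ = δ/√(4π² + δ²) = 1.107/√(39.48 + 1.23) = 1.107/6.380 = 0.1735.

0.174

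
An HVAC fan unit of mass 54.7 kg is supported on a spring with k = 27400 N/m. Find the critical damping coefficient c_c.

2450 N·s/m

c_c = 2√(k·m) = 2√(27400 × 54.7) = 2 × 1224 = 2448 N·s/m.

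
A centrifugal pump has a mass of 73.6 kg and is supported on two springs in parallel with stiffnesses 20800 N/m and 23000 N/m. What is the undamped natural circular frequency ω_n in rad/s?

24.4 rad/s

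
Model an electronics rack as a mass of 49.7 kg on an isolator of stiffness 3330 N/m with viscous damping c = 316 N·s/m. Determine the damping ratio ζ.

ω_n = √(k/m) = √(3330/49.7) = 8.185 rad/s.
Critical damping c_c = 2√(k·m) = 2√(3330 × 49.7) = 813.6 N·s/m, so ζ = c/c_c = 316/813.6 = 0.3884.

0.388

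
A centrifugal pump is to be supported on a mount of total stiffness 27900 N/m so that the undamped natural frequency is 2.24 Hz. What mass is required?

141 kg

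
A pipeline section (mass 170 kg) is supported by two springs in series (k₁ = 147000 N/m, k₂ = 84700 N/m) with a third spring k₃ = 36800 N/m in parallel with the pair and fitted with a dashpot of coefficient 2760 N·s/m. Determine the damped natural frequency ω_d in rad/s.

21.6 rad/s

Series pair: k_s = k₁k₂/(k₁+k₂) = (147000)(84700)/(147000 + 84700) = 53740 N/m. In parallel with k₃: k_eq = 53740 + 36800 = 90540 N/m.
ω_n = √(k_eq/m) = √(90540/170) = 23.08 rad/s.
Critical damping c_c = 2√(k_eq·m) = 2√(90540 × 170) = 7846 N·s/m, so ζ = c/c_c = 2760/7846 = 0.3518.
ω_d = ω_n√(1 − ζ²) = 23.08 × √(1 − 0.124) = 21.60 rad/s.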